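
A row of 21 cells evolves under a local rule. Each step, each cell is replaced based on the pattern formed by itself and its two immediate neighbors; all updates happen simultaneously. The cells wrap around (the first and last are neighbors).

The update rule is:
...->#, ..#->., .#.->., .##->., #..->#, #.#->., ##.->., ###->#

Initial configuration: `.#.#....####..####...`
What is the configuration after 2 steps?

###..#.#.....#.....#.

....###..##.#..##.###
###..#.#.....#.....#.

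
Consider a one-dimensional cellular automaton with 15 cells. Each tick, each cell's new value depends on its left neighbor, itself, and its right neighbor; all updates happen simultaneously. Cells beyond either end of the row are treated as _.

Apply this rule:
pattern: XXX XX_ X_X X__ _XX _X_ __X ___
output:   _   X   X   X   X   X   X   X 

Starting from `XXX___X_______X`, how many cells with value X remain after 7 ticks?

X_XXXXXXXXXXXXX
XXX___________X
X_XXXXXXXXXXXXX  (repeats tick 1; period 2)
tick 7: X_XXXXXXXXXXXXX
count of X: 14

14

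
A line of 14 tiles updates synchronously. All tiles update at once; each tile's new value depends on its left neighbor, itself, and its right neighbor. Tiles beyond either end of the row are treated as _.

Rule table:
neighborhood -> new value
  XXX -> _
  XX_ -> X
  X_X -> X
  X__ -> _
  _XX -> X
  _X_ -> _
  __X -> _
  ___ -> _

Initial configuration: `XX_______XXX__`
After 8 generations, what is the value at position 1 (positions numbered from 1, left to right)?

generation 1: XX_______X_X__
generation 2: XX________X___
generation 3: XX____________
generation 4: XX____________  (fixed point — unchanged through generation 8)
position 1 holds X

X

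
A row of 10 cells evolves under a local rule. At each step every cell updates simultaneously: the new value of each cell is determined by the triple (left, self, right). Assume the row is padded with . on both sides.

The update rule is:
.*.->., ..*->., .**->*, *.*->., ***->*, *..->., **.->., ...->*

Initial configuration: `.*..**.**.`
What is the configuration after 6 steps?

*...*..***

....*..*..
***......*
**..****..
*...***..*
..*.**....
*...*..***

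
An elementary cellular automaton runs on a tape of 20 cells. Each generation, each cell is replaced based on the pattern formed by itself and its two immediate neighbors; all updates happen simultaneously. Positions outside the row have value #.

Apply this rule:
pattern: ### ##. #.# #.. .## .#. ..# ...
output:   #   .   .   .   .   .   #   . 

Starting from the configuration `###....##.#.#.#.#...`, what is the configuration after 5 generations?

..#............#..#.

generation 1: ##....#............#
generation 2: #....#............#.
generation 3: ....#............#..
generation 4: ...#............#..#
generation 5: ..#............#..#.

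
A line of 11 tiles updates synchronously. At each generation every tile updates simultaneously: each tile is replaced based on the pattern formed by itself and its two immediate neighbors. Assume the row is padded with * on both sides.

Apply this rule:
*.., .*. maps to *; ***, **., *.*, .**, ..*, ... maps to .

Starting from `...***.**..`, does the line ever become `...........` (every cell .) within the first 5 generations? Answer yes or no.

no

*........*.
.*.......*.
.**......*.
...*.....*.
*..**....*.
generation 5 is *..**....*., still not uniform .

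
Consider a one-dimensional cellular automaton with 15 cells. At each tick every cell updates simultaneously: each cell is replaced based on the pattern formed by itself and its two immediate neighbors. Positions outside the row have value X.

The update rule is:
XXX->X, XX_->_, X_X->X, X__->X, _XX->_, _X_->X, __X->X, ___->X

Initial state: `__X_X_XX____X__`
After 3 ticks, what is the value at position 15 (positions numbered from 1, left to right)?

tick 1: XXXXXX__XXXXXXX
tick 2: XXXXX_XX_XXXXXX
tick 3: XXXX_X__X_XXXXX
position 15 holds X

X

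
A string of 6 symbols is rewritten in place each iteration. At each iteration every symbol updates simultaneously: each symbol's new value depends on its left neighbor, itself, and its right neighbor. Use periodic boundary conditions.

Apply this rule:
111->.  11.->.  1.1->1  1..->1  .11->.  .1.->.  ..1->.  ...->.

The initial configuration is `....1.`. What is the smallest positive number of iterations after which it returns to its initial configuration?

6

iteration 1: .....1
iteration 2: 1.....
iteration 3: .1....
iteration 4: ..1...
iteration 5: ...1..
iteration 6: ....1.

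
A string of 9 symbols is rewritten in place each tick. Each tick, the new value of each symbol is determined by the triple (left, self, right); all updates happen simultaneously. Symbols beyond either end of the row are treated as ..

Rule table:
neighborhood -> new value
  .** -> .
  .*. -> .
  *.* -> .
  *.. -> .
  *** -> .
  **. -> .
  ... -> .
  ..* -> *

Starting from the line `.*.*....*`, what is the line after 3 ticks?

.....*...

tick 1: *......*.
tick 2: ......*..
tick 3: .....*...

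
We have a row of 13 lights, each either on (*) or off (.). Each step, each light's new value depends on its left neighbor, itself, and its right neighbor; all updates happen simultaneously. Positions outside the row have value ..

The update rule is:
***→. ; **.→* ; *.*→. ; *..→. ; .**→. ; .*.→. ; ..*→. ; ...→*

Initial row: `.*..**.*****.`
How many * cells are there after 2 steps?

.....*.....*.
****...***...
count of *: 7

7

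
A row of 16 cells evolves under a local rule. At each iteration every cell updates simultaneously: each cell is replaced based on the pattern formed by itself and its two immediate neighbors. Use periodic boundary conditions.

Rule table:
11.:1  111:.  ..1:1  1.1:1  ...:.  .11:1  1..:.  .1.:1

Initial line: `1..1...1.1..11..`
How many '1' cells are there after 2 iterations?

12

1.11..1111.111.1
1111.11..111.111
count of 1: 12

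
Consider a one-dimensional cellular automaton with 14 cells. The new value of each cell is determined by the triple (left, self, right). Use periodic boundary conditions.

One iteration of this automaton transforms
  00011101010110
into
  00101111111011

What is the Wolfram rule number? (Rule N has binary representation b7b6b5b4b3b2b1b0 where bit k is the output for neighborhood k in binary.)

position 4: 111 → 1  (bit 7 = 1)
position 5: 110 → 1  (bit 6 = 1)
position 6: 101 → 1  (bit 5 = 1)
position 13: 100 → 1  (bit 4 = 1)
position 3: 011 → 0  (bit 3 = 0)
position 7: 010 → 1  (bit 2 = 1)
position 2: 001 → 1  (bit 1 = 1)
position 0: 000 → 0  (bit 0 = 0)
bits b7..b0 = 11110110 = 246

246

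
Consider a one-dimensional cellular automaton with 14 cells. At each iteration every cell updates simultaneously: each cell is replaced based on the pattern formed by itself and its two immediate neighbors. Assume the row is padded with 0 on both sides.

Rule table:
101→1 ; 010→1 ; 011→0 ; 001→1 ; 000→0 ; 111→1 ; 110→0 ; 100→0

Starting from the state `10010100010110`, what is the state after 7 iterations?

10111100111000
11011001010000
00100011110000
01100101100000
10001110000000
10010100000000
10111100000000

10111100000000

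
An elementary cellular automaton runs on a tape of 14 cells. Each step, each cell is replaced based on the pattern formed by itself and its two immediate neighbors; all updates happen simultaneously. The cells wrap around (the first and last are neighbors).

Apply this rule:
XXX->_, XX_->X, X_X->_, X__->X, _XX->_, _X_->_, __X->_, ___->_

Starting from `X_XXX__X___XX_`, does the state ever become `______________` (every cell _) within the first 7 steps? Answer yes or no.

no

____XX__X___X_
_____XX__X___X
X_____XX__X___
_X_____XX__X__
__X_____XX__X_
___X_____XX__X
X___X_____XX__
step 7 is X___X_____XX__, still not uniform _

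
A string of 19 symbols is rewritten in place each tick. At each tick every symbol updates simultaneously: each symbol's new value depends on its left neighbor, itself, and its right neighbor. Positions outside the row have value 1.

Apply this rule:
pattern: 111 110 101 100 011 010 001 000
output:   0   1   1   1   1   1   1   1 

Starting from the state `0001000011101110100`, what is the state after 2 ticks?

tick 1: 1111111110111011111
tick 2: 0000000011101110000

0000000011101110000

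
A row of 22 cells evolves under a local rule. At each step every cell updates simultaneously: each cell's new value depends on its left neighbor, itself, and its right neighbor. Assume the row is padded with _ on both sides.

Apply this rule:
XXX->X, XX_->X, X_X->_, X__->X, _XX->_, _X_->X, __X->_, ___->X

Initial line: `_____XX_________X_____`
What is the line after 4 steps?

X__XXXX__XXXXXXXX__XXX

XXXX__XXXXXXXXX_XXXXXX
_XXXX__XXXXXXXX__XXXXX
__XXXX__XXXXXXXX__XXXX
X__XXXX__XXXXXXXX__XXX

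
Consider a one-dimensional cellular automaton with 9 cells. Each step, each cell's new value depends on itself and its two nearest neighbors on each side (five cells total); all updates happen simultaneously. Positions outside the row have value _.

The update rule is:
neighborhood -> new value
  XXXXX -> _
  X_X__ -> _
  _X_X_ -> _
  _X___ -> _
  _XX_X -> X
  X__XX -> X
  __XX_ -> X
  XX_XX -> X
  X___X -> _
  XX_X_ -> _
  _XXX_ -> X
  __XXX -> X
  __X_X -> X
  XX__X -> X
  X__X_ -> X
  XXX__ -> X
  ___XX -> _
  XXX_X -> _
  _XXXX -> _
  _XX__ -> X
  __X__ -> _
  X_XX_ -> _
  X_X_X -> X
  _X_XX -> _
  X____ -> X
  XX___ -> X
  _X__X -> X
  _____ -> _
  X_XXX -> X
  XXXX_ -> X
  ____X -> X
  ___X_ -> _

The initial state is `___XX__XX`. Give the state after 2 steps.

_X_X___XX

_X_XXXXXX
_X_X___XX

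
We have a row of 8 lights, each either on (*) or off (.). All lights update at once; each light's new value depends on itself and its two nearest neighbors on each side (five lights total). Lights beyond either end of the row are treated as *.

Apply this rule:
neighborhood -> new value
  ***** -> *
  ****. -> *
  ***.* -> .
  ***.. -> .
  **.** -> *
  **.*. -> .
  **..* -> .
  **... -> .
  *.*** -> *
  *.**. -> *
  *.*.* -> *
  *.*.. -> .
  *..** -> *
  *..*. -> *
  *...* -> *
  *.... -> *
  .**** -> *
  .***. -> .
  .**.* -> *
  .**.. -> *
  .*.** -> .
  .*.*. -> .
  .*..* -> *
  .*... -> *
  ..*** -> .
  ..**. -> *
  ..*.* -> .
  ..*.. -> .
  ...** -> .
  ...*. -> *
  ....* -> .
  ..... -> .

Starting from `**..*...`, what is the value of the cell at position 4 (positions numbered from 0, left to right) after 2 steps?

.

step 1: *..*.**.
step 2: ..*..***
position 4 holds .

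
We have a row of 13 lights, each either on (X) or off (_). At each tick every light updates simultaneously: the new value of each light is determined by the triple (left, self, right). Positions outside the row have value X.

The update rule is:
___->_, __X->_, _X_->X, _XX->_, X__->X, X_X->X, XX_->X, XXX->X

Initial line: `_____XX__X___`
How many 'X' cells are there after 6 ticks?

8

X_____XX_XX__
XX_____XX_XX_
XXX_____XX_XX
XXXX_____XX_X
XXXXX_____XX_
XXXXXX_____XX
count of X: 8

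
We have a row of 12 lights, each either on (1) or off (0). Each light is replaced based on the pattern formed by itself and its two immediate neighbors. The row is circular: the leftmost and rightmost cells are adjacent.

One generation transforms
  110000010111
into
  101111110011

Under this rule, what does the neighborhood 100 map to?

At position 2 the neighborhood is 100; the next row has 1 there.

1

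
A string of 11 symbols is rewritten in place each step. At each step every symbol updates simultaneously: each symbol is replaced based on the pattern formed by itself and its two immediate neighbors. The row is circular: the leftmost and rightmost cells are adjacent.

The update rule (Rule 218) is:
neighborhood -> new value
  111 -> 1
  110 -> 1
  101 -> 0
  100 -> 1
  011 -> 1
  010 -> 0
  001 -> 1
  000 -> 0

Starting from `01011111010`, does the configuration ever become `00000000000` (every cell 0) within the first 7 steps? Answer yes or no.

no

10011111001
11111111111
11111111111  (fixed point — unchanged through step 7)
step 7 is 11111111111, still not uniform 0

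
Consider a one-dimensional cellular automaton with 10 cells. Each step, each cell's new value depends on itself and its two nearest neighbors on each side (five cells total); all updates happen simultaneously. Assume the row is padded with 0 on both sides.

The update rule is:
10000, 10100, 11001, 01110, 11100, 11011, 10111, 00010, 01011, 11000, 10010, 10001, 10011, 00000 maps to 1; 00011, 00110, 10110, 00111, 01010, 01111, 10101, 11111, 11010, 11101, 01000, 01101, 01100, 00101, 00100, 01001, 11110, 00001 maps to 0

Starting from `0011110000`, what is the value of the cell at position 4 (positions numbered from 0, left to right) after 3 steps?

1

0000011111
1110000001
0111111010
position 4 holds 1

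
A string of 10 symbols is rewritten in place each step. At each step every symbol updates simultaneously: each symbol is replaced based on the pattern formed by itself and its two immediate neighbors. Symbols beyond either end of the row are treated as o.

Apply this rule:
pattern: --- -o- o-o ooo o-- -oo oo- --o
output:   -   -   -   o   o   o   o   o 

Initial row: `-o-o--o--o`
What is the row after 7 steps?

----oo-ooo
o--ooo-ooo
oooooo-ooo
oooooo-ooo  (fixed point — unchanged through step 7)

oooooo-ooo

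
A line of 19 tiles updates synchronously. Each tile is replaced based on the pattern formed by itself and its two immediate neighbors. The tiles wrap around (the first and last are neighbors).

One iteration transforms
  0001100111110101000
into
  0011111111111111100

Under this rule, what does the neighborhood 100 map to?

1

At position 5 the neighborhood is 100; the next row has 1 there.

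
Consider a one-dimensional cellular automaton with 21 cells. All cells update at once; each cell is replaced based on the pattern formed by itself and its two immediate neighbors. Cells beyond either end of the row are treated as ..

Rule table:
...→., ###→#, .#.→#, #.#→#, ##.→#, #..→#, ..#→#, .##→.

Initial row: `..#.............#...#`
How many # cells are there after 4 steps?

.###...........###.##
#.###.........#.###.#
##.###.......###.####
.##.###.....#.###.###
count of #: 12

12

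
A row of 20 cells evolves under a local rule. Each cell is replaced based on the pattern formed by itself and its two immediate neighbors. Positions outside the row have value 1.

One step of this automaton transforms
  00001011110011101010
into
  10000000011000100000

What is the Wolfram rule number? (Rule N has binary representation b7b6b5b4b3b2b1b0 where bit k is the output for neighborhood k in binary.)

position 7: 111 → 0  (bit 7 = 0)
position 9: 110 → 1  (bit 6 = 1)
position 5: 101 → 0  (bit 5 = 0)
position 0: 100 → 1  (bit 4 = 1)
position 6: 011 → 0  (bit 3 = 0)
position 4: 010 → 0  (bit 2 = 0)
position 3: 001 → 0  (bit 1 = 0)
position 1: 000 → 0  (bit 0 = 0)
bits b7..b0 = 01010000 = 80

80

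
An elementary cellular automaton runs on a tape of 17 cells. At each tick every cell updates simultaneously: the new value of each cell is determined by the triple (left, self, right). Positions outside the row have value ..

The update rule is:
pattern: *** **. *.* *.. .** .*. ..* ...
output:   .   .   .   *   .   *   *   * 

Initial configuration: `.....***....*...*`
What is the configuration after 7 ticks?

*****...*********
.....***.........
*****...*********  (repeats tick 1; period 2)
tick 7: *****...*********

*****...*********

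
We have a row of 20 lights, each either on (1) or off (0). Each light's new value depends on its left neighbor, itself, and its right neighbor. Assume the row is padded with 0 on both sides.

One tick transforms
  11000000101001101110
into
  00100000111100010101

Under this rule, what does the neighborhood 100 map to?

1

At position 2 the neighborhood is 100; the next row has 1 there.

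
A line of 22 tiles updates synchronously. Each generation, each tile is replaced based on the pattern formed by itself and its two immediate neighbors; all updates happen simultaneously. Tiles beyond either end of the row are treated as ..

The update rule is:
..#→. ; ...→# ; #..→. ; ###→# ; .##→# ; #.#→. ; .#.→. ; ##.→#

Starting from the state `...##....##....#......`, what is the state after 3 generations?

##.##.##.##.##...#####

generation 1: ##.##.##.##.##...#####
generation 2: ##.##.##.##.##.#.#####
generation 3: ##.##.##.##.##...#####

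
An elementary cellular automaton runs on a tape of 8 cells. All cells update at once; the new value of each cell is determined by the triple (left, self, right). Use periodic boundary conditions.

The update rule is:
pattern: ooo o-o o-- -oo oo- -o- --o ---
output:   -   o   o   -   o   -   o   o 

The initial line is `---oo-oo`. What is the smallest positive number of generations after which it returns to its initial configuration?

16

ooo-oo-o
--oo-oo-
oo-oo-oo
-oo-oo--
o-oo-ooo
oo-oo---
-oo-oooo
o-oo---o
oo-oooo-
-oo---oo
o-oooo-o
oo---oo-
-oooo-oo
o---oo-o
oooo-oo-
---oo-oo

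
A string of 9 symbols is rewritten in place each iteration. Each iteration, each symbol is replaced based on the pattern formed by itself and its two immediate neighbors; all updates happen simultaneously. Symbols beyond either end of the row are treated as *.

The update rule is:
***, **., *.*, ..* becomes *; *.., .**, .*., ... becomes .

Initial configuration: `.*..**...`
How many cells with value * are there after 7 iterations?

iteration 1: *..*.*..*
iteration 2: *.*.*..*.
iteration 3: **.*..*.*
iteration 4: ***..*.*.
iteration 5: ***.*.*.*
iteration 6: ****.*.*.
iteration 7: *****.*.*
count of *: 7

7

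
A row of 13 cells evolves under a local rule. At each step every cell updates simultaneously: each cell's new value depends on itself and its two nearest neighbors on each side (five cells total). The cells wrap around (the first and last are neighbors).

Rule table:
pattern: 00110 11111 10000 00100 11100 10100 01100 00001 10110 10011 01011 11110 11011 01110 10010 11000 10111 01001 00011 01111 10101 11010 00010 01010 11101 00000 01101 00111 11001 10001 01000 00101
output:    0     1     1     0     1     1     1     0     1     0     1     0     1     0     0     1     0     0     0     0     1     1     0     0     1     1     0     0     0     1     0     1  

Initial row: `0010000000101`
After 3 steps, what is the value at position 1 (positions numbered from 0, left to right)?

1

0000111100101
0100000100101
0101100000101
position 1 holds 1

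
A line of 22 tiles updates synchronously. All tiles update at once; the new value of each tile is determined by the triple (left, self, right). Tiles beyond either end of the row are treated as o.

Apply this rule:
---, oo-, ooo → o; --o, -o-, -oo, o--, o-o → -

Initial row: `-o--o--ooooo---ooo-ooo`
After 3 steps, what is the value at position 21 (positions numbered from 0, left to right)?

step 1: --------oooo-o--oo--oo
step 2: -oooooo--ooo-----o---o
step 3: --ooooo---oo-ooo---o--
position 21 holds -

-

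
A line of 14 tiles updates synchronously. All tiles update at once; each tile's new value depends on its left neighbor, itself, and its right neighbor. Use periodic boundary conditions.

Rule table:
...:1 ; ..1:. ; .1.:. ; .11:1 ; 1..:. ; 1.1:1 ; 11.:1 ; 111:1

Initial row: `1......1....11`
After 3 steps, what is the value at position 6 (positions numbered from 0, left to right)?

1.1111...11.11
111111.1.11111
1111111.111111
position 6 holds 1

1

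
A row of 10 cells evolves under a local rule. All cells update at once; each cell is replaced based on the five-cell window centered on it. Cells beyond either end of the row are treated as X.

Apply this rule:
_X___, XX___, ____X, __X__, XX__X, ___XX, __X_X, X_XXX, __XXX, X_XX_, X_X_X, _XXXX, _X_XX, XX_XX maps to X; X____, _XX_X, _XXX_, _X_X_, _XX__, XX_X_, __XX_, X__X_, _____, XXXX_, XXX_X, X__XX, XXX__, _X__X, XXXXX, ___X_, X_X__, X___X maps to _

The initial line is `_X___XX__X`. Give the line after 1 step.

__X_X__X_X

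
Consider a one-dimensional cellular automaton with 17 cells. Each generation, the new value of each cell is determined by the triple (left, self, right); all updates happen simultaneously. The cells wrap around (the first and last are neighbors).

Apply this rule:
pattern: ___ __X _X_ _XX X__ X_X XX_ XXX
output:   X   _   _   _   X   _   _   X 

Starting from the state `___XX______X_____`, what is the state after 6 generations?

XX___XXXXX__XXXXX
X_XX__XXX_X__XXXX
____X__X___X__XXX
XXX__X__XX__X__X_
_X_X__X___X__X___
____X__XX__X__XXX

____X__XX__X__XXX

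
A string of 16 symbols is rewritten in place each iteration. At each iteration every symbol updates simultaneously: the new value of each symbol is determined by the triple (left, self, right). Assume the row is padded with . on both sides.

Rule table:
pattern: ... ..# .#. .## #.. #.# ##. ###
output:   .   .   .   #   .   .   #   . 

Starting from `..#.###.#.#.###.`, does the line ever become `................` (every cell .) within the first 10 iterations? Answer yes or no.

....#.#.....#.#.
................
all cells are . at iteration 2

yes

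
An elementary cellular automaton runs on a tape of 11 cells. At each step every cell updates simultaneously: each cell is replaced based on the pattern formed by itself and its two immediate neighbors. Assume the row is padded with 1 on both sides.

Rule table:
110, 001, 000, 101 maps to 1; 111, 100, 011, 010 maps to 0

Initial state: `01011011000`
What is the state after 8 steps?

11011011010

step 1: 10101101011
step 2: 11010110100
step 3: 01101011001
step 4: 10110101010
step 5: 11011010101
step 6: 01101101010
step 7: 10110110101
step 8: 11011011010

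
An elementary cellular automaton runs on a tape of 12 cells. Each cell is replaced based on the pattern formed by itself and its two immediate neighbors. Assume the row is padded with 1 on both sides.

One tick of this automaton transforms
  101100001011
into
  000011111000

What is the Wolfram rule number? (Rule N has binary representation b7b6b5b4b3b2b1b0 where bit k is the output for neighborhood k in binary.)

23

position 11: 111 → 0  (bit 7 = 0)
position 0: 110 → 0  (bit 6 = 0)
position 1: 101 → 0  (bit 5 = 0)
position 4: 100 → 1  (bit 4 = 1)
position 2: 011 → 0  (bit 3 = 0)
position 8: 010 → 1  (bit 2 = 1)
position 7: 001 → 1  (bit 1 = 1)
position 5: 000 → 1  (bit 0 = 1)
bits b7..b0 = 00010111 = 23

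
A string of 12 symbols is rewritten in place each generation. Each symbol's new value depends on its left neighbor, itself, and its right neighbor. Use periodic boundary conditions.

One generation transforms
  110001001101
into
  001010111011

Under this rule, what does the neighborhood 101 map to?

At position 10 the neighborhood is 101; the next row has 1 there.

1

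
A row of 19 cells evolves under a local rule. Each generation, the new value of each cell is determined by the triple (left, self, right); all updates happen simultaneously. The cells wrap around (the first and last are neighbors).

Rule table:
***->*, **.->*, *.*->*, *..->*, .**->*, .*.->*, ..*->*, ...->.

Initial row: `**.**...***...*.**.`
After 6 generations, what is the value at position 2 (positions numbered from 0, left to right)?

generation 1: ******.*****.******
generation 2: *******************
generation 3: *******************  (fixed point — unchanged through generation 6)
position 2 holds *

*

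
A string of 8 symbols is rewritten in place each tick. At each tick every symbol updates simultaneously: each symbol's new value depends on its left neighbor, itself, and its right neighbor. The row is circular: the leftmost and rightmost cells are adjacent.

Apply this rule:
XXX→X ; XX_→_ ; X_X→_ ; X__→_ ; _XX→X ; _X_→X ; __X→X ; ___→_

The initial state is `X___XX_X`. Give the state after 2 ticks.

___XX__X
__XX__XX

__XX__XX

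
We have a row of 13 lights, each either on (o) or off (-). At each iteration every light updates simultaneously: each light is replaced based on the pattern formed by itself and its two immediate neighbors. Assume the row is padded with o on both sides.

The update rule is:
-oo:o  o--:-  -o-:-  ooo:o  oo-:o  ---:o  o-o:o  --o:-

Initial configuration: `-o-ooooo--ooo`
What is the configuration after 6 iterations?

oooooooo--ooo

o-oooooo--ooo
oooooooo--ooo
oooooooo--ooo  (fixed point — unchanged through iteration 6)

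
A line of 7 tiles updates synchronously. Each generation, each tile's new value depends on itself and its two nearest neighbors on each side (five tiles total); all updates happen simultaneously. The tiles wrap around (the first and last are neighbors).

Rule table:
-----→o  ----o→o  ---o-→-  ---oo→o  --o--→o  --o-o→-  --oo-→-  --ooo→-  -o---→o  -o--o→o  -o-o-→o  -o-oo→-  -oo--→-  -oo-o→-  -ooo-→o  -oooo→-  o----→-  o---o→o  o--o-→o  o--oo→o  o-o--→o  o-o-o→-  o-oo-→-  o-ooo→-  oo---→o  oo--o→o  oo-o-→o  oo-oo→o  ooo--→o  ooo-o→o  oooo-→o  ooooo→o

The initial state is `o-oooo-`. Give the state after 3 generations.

generation 1: ----ooo
generation 2: o-oo-oo
generation 3: oo--o-o

oo--o-o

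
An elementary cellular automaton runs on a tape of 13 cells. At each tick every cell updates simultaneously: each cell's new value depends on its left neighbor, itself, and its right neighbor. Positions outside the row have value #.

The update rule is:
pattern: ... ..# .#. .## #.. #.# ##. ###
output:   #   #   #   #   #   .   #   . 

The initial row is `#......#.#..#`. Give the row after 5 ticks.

########.####
.......#.#...
########.####  (repeats tick 1; period 2)
tick 5: ########.####

########.####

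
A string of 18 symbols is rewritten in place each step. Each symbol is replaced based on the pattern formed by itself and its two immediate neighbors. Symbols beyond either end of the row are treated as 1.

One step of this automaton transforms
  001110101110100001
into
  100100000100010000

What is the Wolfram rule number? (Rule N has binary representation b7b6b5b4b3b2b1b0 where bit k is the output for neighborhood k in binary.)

144

position 3: 111 → 1  (bit 7 = 1)
position 4: 110 → 0  (bit 6 = 0)
position 5: 101 → 0  (bit 5 = 0)
position 0: 100 → 1  (bit 4 = 1)
position 2: 011 → 0  (bit 3 = 0)
position 6: 010 → 0  (bit 2 = 0)
position 1: 001 → 0  (bit 1 = 0)
position 14: 000 → 0  (bit 0 = 0)
bits b7..b0 = 10010000 = 144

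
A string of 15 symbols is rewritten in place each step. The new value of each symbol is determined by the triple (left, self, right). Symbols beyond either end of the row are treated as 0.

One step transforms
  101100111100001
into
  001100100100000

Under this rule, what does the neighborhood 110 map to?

At position 3 the neighborhood is 110; the next row has 1 there.

1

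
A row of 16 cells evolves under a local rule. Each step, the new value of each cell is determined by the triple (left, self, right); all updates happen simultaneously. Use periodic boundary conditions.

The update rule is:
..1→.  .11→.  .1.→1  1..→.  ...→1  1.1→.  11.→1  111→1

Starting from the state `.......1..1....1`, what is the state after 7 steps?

.1.1.1.1..1..1.1

.11111.1..1.11.1
..1111.1..1..1.1
...111.1..1..1.1
.1..11.1..1..1.1
.1...1.1..1..1.1
.1.1.1.1..1..1.1
.1.1.1.1..1..1.1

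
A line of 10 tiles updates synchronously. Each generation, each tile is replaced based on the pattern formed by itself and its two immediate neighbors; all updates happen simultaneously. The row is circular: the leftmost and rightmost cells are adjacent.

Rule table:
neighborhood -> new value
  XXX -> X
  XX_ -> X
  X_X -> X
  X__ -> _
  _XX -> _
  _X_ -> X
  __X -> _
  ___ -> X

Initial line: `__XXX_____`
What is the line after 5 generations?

X__XX_XXXX
X___XX_XXX
X_X__XX_XX
XXX___XX_X
XXX_X__XX_

XXX_X__XX_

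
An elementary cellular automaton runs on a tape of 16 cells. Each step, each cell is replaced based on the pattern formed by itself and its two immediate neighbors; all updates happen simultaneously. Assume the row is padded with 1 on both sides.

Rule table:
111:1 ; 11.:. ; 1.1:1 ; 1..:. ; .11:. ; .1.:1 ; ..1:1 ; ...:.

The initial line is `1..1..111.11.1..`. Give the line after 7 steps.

11111.11.1111111

..11.1.1.1..11.1
.1..111111.1..1.
11.1.1111.11.111
1.111.11.1..1.11
.1.1.1..11.111.1
111111.1..1.1.1.
11111.11.1111111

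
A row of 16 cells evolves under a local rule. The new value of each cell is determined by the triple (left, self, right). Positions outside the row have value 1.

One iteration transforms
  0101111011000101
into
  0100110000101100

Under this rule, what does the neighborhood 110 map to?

0

At position 6 the neighborhood is 110; the next row has 0 there.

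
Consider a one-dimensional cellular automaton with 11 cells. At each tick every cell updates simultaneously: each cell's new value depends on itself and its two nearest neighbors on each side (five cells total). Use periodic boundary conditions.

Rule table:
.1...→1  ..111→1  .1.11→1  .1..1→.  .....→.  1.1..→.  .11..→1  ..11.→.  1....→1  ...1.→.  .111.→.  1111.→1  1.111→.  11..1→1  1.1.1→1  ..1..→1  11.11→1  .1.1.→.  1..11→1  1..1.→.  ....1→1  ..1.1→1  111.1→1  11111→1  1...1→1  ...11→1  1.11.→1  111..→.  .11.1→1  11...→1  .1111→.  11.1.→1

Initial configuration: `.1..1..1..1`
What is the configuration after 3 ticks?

....1..1..1
111.1..1..1
.111...1.11

.111...1.11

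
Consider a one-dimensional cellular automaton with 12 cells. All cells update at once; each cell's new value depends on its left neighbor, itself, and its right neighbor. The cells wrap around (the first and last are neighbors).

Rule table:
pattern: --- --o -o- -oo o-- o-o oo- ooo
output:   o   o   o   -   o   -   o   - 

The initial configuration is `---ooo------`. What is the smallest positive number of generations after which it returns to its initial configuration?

24

ooo--ooooooo
--ooo-------
oo--oooooooo
-ooo--------
o--ooooooooo
ooo---------
--oooooooooo
oo---------o
-oooooooooo-
o---------oo
oooooooooo--
---------ooo
ooooooooo--o
--------ooo-
oooooooo--oo
-------ooo--
ooooooo--ooo
------ooo---
oooooo--oooo
-----ooo----
ooooo--ooooo
----ooo-----
oooo--oooooo
---ooo------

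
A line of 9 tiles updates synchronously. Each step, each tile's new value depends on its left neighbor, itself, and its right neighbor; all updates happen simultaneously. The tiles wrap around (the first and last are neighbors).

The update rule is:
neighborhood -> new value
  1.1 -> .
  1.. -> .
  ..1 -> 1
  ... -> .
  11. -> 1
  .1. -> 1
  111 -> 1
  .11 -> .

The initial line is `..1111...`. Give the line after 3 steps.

.1.111...
11..11...
.1.1.1..1

.1.1.1..1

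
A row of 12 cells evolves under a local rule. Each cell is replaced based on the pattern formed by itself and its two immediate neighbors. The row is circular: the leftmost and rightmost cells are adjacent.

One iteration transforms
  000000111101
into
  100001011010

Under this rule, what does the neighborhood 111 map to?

1

At position 7 the neighborhood is 111; the next row has 1 there.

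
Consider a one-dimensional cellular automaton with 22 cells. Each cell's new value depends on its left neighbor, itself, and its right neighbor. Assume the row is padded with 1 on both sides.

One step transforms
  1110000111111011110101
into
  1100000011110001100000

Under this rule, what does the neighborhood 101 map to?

0

At position 13 the neighborhood is 101; the next row has 0 there.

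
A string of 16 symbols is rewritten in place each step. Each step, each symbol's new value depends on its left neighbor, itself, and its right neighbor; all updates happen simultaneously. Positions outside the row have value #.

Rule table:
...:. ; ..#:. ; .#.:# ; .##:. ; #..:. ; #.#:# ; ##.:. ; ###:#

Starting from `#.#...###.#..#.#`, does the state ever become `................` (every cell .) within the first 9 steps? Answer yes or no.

yes

.##....#.##..##.
#......##......#
................
all cells are . at step 3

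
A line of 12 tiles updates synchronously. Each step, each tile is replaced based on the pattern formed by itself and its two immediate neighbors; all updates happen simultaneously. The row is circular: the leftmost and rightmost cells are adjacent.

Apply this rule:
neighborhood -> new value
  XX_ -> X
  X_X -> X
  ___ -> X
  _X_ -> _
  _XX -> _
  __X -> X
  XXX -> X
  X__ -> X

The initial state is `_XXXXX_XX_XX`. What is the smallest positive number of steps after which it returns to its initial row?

12

X_XXXXX_XX_X
XX_XXXXX_XX_
_XX_XXXXX_XX
X_XX_XXXXX_X
XX_XX_XXXXX_
_XX_XX_XXXXX
X_XX_XX_XXXX
XX_XX_XX_XXX
XXX_XX_XX_XX
XXXX_XX_XX_X
XXXXX_XX_XX_
_XXXXX_XX_XX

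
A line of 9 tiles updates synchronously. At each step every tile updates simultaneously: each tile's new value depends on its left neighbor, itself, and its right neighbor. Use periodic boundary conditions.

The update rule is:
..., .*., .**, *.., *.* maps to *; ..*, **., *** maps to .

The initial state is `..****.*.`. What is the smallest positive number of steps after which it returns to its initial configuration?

step 1: *.*...***
step 2: .****.*..
step 3: .*...****
step 4: ****.*...
step 5: *...****.
step 6: ***.*...*
step 7: ...****.*
step 8: **.*...**
step 9: ..****.*.

9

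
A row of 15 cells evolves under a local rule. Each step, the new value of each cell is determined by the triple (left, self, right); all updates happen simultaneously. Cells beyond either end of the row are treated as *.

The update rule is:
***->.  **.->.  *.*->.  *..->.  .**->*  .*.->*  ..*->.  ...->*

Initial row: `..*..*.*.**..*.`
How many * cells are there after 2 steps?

step 1: ..*..*.*.*...*.
step 2: ..*..*.*.*.*.*.
count of *: 6

6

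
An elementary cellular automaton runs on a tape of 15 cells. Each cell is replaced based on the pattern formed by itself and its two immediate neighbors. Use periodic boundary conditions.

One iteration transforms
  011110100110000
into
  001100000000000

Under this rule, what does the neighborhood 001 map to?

0

At position 0 the neighborhood is 001; the next row has 0 there.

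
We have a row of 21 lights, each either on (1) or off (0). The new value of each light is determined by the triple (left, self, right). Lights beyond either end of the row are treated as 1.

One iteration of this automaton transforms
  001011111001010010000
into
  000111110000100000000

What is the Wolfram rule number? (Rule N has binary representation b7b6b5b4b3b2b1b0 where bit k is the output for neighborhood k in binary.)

position 5: 111 → 1  (bit 7 = 1)
position 8: 110 → 0  (bit 6 = 0)
position 3: 101 → 1  (bit 5 = 1)
position 0: 100 → 0  (bit 4 = 0)
position 4: 011 → 1  (bit 3 = 1)
position 2: 010 → 0  (bit 2 = 0)
position 1: 001 → 0  (bit 1 = 0)
position 18: 000 → 0  (bit 0 = 0)
bits b7..b0 = 10101000 = 168

168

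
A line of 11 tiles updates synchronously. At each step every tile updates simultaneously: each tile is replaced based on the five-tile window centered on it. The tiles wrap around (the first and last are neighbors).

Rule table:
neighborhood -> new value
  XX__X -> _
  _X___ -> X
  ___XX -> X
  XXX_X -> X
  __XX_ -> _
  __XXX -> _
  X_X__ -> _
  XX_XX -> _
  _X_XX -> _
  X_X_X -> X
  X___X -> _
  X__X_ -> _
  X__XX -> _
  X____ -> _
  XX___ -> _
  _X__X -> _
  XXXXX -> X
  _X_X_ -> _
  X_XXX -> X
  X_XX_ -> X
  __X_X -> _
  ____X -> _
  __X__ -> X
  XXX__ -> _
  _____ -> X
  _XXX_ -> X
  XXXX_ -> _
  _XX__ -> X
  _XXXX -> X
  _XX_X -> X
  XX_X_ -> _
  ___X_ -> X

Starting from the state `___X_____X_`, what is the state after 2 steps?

__XXX_X_XXX
___XX_X_XX_

___XX_X_XX_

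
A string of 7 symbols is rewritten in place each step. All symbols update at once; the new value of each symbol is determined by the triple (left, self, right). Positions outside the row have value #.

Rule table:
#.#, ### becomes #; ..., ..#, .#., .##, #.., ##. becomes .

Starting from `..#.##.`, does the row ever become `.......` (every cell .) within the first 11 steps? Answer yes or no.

step 1: ...#..#
step 2: .......
all cells are . at step 2

yes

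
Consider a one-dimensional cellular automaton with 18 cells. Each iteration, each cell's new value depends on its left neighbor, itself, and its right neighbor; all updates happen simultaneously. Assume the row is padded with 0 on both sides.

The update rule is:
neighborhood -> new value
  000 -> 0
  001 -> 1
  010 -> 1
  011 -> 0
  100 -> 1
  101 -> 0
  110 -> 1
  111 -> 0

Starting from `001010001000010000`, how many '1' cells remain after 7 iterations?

011011011100111000
101001000111001100
101111101001110110
100000101110010011
110001100011111101
011010110100000101
101010010110001101
count of 1: 9

9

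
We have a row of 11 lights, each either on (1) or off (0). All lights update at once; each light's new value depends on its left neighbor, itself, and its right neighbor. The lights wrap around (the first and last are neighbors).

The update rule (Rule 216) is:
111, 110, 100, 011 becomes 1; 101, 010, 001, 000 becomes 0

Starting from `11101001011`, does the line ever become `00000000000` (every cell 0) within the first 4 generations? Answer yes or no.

no

generation 1: 11100100011
generation 2: 11110010011
generation 3: 11111001011
generation 4: 11111100011
generation 4 is 11111100011, still not uniform 0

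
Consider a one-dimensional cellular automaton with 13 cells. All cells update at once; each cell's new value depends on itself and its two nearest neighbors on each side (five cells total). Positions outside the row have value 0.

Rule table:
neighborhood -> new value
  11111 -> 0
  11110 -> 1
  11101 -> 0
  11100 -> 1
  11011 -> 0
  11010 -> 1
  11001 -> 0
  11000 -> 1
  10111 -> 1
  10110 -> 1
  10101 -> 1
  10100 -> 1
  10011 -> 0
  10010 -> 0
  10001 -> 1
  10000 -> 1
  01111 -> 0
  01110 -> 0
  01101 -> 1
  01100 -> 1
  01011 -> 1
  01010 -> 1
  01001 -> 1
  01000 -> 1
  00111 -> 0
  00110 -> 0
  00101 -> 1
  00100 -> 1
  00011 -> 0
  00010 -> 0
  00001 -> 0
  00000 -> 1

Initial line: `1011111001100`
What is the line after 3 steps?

0011100011101

step 1: 1110011000111
step 2: 0010001110001
step 3: 0011100011101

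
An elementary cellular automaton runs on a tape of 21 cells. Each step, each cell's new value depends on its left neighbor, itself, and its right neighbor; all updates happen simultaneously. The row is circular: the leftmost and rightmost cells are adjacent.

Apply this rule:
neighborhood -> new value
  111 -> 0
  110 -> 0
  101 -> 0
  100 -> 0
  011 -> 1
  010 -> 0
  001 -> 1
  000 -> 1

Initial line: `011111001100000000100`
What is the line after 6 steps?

001100011111001100000

110000011001111111001
000111110011000000011
011100000110011111110
110001111100110000000
100111000001100111111
001100011111001100000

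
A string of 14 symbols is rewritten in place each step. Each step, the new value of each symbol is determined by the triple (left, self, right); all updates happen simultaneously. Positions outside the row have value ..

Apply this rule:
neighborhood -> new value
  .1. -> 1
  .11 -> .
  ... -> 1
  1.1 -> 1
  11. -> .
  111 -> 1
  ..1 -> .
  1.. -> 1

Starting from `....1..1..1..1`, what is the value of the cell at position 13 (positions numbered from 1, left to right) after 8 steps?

111.11.11.11.1
.1.1..1..1..11
.1111.11.11...
..11.1..1..111
1...111.11..1.
111..1.1..1.11
.1.1.1111.11..
.1111.11.1..11
position 13 holds 1

1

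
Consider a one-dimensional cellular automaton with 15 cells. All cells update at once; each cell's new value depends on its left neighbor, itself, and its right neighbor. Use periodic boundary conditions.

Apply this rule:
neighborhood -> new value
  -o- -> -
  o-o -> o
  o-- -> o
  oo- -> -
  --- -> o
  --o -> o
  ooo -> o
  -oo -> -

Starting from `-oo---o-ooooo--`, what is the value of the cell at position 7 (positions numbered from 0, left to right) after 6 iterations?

-

o--ooo-o-ooo-oo
-oo-o-o-o-o-o-o
o--o-o-o-o-o-o-
-oo-o-o-o-o-o-o  (repeats iteration 2; period 2)
iteration 6: -oo-o-o-o-o-o-o
position 7 holds -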